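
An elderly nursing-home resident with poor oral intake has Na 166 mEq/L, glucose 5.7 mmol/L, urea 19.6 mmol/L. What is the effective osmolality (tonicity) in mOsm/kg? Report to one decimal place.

337.7 mOsm/kg

Effective osmolality excludes urea (freely permeant across cell membranes):
2·Na + glucose
= 2·166 + 5.7
= 332 + 5.7
= 337.7 mOsm/kg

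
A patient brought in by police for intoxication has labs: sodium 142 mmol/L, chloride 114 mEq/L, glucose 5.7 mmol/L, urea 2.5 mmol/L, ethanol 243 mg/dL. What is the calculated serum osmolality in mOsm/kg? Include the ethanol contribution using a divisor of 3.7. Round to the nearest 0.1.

357.9 mOsm/kg

Calculated osmolality = 2·Na + glucose + urea + ethanol/3.7
= 2·142 + 5.7 + 2.5 + 243/3.7
= 284 + 5.70 + 2.50 + 65.68
= 357.88 mOsm/kg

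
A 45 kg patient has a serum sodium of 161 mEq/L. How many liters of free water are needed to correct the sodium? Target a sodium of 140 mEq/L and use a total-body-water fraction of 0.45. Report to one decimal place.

3.0 L

TBW = 0.45 · 45 = 20.25 L
Free water deficit = TBW · (Na/140 − 1)
= 20.25 · (161/140 − 1)
= 20.25 · 0.15
= 3.04 L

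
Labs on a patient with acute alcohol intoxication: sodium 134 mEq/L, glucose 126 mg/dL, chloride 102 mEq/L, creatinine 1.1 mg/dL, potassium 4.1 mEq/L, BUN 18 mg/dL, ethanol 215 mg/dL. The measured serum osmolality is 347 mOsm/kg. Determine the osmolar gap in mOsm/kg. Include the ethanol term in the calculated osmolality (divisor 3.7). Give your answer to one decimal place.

7.5 mOsm/kg

Calculated osmolality = 2·Na + glucose/18 + BUN/2.8 + ethanol/3.7
= 2·134 + 126/18 + 18/2.8 + 215/3.7
= 268 + 7 + 6.43 + 58.11
= 339.54 mOsm/kg ≈ 339.5 mOsm/kg
Osmolar gap = measured − calculated = 347 − 339.5 = 7.5 mOsm/kg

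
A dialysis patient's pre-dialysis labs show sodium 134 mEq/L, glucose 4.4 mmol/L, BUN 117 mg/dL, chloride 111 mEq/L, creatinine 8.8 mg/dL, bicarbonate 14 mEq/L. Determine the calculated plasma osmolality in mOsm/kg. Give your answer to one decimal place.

314.2 mOsm/kg

Calculated osmolality = 2·Na + glucose + BUN/2.8
= 2·134 + 4.4 + 117/2.8
= 268 + 4.40 + 41.79
= 314.19 mOsm/kg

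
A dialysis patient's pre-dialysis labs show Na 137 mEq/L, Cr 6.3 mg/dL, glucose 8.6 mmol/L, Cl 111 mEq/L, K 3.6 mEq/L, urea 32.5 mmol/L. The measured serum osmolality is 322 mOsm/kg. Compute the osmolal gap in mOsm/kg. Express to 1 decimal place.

6.9 mOsm/kg

Calculated osmolality = 2·Na + glucose + urea
= 2·137 + 8.6 + 32.5
= 274 + 8.60 + 32.50
= 315.1 mOsm/kg ≈ 315.1 mOsm/kg
Osmolar gap = measured − calculated = 322 − 315.1 = 6.9 mOsm/kg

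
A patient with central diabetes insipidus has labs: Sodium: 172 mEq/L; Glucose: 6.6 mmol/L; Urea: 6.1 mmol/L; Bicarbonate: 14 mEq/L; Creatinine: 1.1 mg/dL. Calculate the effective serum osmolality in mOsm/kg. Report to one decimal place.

350.6 mOsm/kg

Effective osmolality excludes urea (freely permeant across cell membranes):
2·Na + glucose
= 2·172 + 6.6
= 344 + 6.6
= 350.6 mOsm/kg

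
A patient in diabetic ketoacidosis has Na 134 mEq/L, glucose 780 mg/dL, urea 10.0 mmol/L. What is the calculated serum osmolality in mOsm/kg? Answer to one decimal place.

Calculated osmolality = 2·Na + glucose/18 + urea
= 2·134 + 780/18 + 10
= 268 + 43.33 + 10
= 321.33 mOsm/kg

321.3 mOsm/kg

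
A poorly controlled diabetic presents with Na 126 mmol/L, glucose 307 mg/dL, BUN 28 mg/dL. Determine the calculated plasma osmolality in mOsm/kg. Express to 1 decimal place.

Calculated osmolality = 2·Na + glucose/18 + BUN/2.8
= 2·126 + 307/18 + 28/2.8
= 252 + 17.06 + 10
= 279.06 mOsm/kg

279.1 mOsm/kg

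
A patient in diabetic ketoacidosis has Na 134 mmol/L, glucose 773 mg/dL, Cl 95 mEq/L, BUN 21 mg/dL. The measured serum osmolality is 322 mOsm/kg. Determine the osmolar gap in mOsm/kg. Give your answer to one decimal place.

Calculated osmolality = 2·Na + glucose/18 + BUN/2.8
= 2·134 + 773/18 + 21/2.8
= 268 + 42.94 + 7.50
= 318.44 mOsm/kg ≈ 318.4 mOsm/kg
Osmolar gap = measured − calculated = 322 − 318.4 = 3.6 mOsm/kg

3.6 mOsm/kg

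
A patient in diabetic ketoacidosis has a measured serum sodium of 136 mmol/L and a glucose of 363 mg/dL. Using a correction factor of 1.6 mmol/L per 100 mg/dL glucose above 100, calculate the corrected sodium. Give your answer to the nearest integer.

Corrected Na = measured Na + 1.6 · (glucose − 100)/100
= 136 + 1.6 · (363 − 100)/100
= 136 + 4.2
= 140.2 mmol/L

140 mmol/L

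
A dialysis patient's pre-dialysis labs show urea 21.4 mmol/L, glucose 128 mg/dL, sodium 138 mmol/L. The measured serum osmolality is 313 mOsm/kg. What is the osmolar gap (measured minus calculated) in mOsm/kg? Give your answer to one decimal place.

Calculated osmolality = 2·Na + glucose/18 + urea
= 2·138 + 128/18 + 21.4
= 276 + 7.11 + 21.40
= 304.51 mOsm/kg ≈ 304.5 mOsm/kg
Osmolar gap = measured − calculated = 313 − 304.5 = 8.5 mOsm/kg

8.5 mOsm/kg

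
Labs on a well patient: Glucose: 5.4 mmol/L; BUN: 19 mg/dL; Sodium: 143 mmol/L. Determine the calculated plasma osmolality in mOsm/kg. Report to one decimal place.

298.2 mOsm/kg

Calculated osmolality = 2·Na + glucose + BUN/2.8
= 2·143 + 5.4 + 19/2.8
= 286 + 5.40 + 6.79
= 298.19 mOsm/kg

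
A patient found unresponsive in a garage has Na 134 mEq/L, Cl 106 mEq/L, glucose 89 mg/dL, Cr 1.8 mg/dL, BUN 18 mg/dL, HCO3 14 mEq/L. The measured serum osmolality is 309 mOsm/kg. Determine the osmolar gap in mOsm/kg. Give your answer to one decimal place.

Calculated osmolality = 2·Na + glucose/18 + BUN/2.8
= 2·134 + 89/18 + 18/2.8
= 268 + 4.94 + 6.43
= 279.37 mOsm/kg ≈ 279.4 mOsm/kg
Osmolar gap = measured − calculated = 309 − 279.4 = 29.6 mOsm/kg

29.6 mOsm/kg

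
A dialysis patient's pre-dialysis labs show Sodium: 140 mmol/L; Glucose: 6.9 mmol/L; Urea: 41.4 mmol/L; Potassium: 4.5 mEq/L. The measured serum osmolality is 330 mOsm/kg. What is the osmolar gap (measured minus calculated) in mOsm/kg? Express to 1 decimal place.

Calculated osmolality = 2·Na + glucose + urea
= 2·140 + 6.9 + 41.4
= 280 + 6.90 + 41.40
= 328.3 mOsm/kg ≈ 328.3 mOsm/kg
Osmolar gap = measured − calculated = 330 − 328.3 = 1.7 mOsm/kg

1.7 mOsm/kg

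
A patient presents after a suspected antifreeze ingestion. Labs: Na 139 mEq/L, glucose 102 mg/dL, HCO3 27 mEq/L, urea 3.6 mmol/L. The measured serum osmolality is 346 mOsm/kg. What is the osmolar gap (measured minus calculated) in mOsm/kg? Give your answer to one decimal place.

Calculated osmolality = 2·Na + glucose/18 + urea
= 2·139 + 102/18 + 3.6
= 278 + 5.67 + 3.60
= 287.27 mOsm/kg ≈ 287.3 mOsm/kg
Osmolar gap = measured − calculated = 346 − 287.3 = 58.7 mOsm/kg

58.7 mOsm/kg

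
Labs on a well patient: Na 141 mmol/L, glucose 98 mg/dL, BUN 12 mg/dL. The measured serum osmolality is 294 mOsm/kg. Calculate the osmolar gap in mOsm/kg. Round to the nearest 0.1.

Calculated osmolality = 2·Na + glucose/18 + BUN/2.8
= 2·141 + 98/18 + 12/2.8
= 282 + 5.44 + 4.29
= 291.73 mOsm/kg ≈ 291.7 mOsm/kg
Osmolar gap = measured − calculated = 294 − 291.7 = 2.3 mOsm/kg

2.3 mOsm/kg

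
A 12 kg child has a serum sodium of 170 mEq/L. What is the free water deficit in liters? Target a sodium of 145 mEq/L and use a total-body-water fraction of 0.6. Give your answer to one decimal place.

TBW = 0.6 · 12 = 7.2 L
Free water deficit = TBW · (Na/145 − 1)
= 7.2 · (170/145 − 1)
= 7.2 · 0.1724
= 1.24 L

1.2 L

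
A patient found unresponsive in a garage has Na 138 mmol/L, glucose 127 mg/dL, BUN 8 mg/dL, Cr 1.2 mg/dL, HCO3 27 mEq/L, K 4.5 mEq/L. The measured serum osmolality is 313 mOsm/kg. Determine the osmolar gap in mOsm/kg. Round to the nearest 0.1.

27.1 mOsm/kg

Calculated osmolality = 2·Na + glucose/18 + BUN/2.8
= 2·138 + 127/18 + 8/2.8
= 276 + 7.06 + 2.86
= 285.92 mOsm/kg ≈ 285.9 mOsm/kg
Osmolar gap = measured − calculated = 313 − 285.9 = 27.1 mOsm/kg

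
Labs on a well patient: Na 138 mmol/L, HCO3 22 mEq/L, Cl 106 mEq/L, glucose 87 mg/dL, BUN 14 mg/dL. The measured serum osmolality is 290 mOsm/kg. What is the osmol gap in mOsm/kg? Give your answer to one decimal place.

Calculated osmolality = 2·Na + glucose/18 + BUN/2.8
= 2·138 + 87/18 + 14/2.8
= 276 + 4.83 + 5
= 285.83 mOsm/kg ≈ 285.8 mOsm/kg
Osmolar gap = measured − calculated = 290 − 285.8 = 4.2 mOsm/kg

4.2 mOsm/kg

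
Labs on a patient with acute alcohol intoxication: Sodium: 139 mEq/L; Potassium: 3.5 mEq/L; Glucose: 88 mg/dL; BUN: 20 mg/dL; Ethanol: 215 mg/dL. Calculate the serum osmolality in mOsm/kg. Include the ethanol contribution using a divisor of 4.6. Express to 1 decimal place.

336.8 mOsm/kg

Calculated osmolality = 2·Na + glucose/18 + BUN/2.8 + ethanol/4.6
= 2·139 + 88/18 + 20/2.8 + 215/4.6
= 278 + 4.89 + 7.14 + 46.74
= 336.77 mOsm/kg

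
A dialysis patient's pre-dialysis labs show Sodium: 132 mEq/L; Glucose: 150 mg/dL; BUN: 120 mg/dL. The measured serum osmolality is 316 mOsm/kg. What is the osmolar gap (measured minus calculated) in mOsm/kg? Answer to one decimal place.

Calculated osmolality = 2·Na + glucose/18 + BUN/2.8
= 2·132 + 150/18 + 120/2.8
= 264 + 8.33 + 42.86
= 315.19 mOsm/kg ≈ 315.2 mOsm/kg
Osmolar gap = measured − calculated = 316 − 315.2 = 0.8 mOsm/kg

0.8 mOsm/kg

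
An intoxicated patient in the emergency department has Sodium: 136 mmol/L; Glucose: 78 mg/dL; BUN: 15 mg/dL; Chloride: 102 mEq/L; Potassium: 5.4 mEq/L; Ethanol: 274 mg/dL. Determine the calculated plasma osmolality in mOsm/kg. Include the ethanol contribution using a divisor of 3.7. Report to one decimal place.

Calculated osmolality = 2·Na + glucose/18 + BUN/2.8 + ethanol/3.7
= 2·136 + 78/18 + 15/2.8 + 274/3.7
= 272 + 4.33 + 5.36 + 74.05
= 355.74 mOsm/kg

355.7 mOsm/kg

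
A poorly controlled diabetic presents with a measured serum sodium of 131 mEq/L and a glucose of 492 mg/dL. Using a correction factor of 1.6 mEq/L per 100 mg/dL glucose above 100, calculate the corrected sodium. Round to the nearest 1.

Corrected Na = measured Na + 1.6 · (glucose − 100)/100
= 131 + 1.6 · (492 − 100)/100
= 131 + 6.3
= 137.3 mEq/L

137 mEq/L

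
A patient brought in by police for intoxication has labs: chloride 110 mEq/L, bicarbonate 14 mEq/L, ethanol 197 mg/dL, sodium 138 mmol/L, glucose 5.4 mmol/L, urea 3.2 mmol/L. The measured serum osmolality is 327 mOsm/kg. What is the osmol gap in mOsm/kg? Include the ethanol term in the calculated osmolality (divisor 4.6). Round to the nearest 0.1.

-0.4 mOsm/kg

Calculated osmolality = 2·Na + glucose + urea + ethanol/4.6
= 2·138 + 5.4 + 3.2 + 197/4.6
= 276 + 5.40 + 3.20 + 42.83
= 327.43 mOsm/kg ≈ 327.4 mOsm/kg
Osmolar gap = measured − calculated = 327 − 327.4 = -0.4 mOsm/kg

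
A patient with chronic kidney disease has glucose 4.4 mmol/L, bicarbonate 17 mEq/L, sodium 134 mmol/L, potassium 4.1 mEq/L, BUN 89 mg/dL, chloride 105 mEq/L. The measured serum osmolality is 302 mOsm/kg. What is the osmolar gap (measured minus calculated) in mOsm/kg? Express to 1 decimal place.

-2.2 mOsm/kg

Calculated osmolality = 2·Na + glucose + BUN/2.8
= 2·134 + 4.4 + 89/2.8
= 268 + 4.40 + 31.79
= 304.19 mOsm/kg ≈ 304.2 mOsm/kg
Osmolar gap = measured − calculated = 302 − 304.2 = -2.2 mOsm/kg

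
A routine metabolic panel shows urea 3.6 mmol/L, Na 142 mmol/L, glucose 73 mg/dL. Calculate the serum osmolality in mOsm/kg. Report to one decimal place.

291.7 mOsm/kg

Calculated osmolality = 2·Na + glucose/18 + urea
= 2·142 + 73/18 + 3.6
= 284 + 4.06 + 3.60
= 291.66 mOsm/kg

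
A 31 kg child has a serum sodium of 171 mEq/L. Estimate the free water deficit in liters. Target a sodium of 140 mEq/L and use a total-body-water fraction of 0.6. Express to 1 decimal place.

4.1 L

TBW = 0.6 · 31 = 18.6 L
Free water deficit = TBW · (Na/140 − 1)
= 18.6 · (171/140 − 1)
= 18.6 · 0.2214
= 4.12 L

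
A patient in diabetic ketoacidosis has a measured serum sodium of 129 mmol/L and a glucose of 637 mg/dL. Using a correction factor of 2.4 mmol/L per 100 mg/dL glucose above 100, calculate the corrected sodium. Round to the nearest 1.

Corrected Na = measured Na + 2.4 · (glucose − 100)/100
= 129 + 2.4 · (637 − 100)/100
= 129 + 12.9
= 141.9 mmol/L

142 mmol/L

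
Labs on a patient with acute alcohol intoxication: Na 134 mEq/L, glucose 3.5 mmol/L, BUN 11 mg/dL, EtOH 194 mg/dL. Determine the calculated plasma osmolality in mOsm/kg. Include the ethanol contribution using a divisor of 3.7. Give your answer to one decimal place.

Calculated osmolality = 2·Na + glucose + BUN/2.8 + ethanol/3.7
= 2·134 + 3.5 + 11/2.8 + 194/3.7
= 268 + 3.50 + 3.93 + 52.43
= 327.86 mOsm/kg

327.9 mOsm/kg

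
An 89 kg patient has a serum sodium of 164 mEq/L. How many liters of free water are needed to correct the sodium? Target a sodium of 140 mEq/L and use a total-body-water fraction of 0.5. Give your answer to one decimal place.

TBW = 0.5 · 89 = 44.5 L
Free water deficit = TBW · (Na/140 − 1)
= 44.5 · (164/140 − 1)
= 44.5 · 0.1714
= 7.63 L

7.6 L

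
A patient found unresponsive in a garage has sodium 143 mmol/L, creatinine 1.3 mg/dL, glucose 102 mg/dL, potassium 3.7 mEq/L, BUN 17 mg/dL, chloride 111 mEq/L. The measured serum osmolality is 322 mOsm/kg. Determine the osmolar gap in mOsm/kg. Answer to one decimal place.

24.3 mOsm/kg

Calculated osmolality = 2·Na + glucose/18 + BUN/2.8
= 2·143 + 102/18 + 17/2.8
= 286 + 5.67 + 6.07
= 297.74 mOsm/kg ≈ 297.7 mOsm/kg
Osmolar gap = measured − calculated = 322 − 297.7 = 24.3 mOsm/kg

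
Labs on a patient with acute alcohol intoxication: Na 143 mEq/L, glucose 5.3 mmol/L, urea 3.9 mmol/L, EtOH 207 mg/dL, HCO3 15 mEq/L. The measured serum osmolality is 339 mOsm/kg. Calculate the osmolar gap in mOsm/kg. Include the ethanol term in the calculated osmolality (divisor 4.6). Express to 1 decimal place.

-1.2 mOsm/kg

Calculated osmolality = 2·Na + glucose + urea + ethanol/4.6
= 2·143 + 5.3 + 3.9 + 207/4.6
= 286 + 5.30 + 3.90 + 45
= 340.2 mOsm/kg ≈ 340.2 mOsm/kg
Osmolar gap = measured − calculated = 339 − 340.2 = -1.2 mOsm/kg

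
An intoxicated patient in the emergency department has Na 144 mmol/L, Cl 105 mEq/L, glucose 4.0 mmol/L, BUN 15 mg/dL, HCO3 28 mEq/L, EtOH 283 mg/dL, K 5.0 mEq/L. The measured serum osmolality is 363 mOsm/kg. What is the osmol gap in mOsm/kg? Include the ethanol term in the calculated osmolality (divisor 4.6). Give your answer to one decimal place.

Calculated osmolality = 2·Na + glucose + BUN/2.8 + ethanol/4.6
= 2·144 + 4 + 15/2.8 + 283/4.6
= 288 + 4 + 5.36 + 61.52
= 358.88 mOsm/kg ≈ 358.9 mOsm/kg
Osmolar gap = measured − calculated = 363 − 358.9 = 4.1 mOsm/kg

4.1 mOsm/kg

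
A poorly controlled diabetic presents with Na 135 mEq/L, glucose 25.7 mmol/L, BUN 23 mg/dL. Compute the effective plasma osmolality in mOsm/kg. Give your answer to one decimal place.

Effective osmolality excludes urea (freely permeant across cell membranes):
2·Na + glucose
= 2·135 + 25.7
= 270 + 25.7
= 295.7 mOsm/kg

295.7 mOsm/kg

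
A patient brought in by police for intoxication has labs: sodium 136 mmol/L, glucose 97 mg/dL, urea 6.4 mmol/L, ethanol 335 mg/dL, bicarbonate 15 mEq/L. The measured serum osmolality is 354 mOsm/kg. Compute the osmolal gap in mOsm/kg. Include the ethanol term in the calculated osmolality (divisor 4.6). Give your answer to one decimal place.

-2.6 mOsm/kg

Calculated osmolality = 2·Na + glucose/18 + urea + ethanol/4.6
= 2·136 + 97/18 + 6.4 + 335/4.6
= 272 + 5.39 + 6.40 + 72.83
= 356.62 mOsm/kg ≈ 356.6 mOsm/kg
Osmolar gap = measured − calculated = 354 − 356.6 = -2.6 mOsm/kg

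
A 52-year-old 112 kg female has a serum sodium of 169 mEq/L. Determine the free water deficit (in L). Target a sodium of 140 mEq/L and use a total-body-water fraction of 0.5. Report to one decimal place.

11.6 L

TBW = 0.5 · 112 = 56 L
Free water deficit = TBW · (Na/140 − 1)
= 56 · (169/140 − 1)
= 56 · 0.2071
= 11.6 L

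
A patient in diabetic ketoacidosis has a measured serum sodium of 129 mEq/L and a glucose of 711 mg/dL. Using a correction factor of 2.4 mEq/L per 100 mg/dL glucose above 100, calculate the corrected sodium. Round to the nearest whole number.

Corrected Na = measured Na + 2.4 · (glucose − 100)/100
= 129 + 2.4 · (711 − 100)/100
= 129 + 14.7
= 143.7 mEq/L

144 mEq/L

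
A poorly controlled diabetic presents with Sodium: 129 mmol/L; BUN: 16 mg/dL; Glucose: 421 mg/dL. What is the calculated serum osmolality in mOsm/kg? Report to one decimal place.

Calculated osmolality = 2·Na + glucose/18 + BUN/2.8
= 2·129 + 421/18 + 16/2.8
= 258 + 23.39 + 5.71
= 287.1 mOsm/kg

287.1 mOsm/kg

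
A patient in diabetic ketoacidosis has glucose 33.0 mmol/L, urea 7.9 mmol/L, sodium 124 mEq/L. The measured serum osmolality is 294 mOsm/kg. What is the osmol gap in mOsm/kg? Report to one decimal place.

5.1 mOsm/kg

Calculated osmolality = 2·Na + glucose + urea
= 2·124 + 33 + 7.9
= 248 + 33 + 7.90
= 288.9 mOsm/kg ≈ 288.9 mOsm/kg
Osmolar gap = measured − calculated = 294 − 288.9 = 5.1 mOsm/kg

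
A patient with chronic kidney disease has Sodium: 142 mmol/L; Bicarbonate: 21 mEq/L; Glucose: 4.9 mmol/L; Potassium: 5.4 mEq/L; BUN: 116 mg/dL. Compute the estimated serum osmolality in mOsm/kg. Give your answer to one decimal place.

Calculated osmolality = 2·Na + glucose + BUN/2.8
= 2·142 + 4.9 + 116/2.8
= 284 + 4.90 + 41.43
= 330.33 mOsm/kg

330.3 mOsm/kg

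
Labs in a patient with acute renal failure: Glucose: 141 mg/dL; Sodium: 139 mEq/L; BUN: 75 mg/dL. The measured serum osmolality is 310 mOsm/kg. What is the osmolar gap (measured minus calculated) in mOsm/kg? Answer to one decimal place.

-2.6 mOsm/kg

Calculated osmolality = 2·Na + glucose/18 + BUN/2.8
= 2·139 + 141/18 + 75/2.8
= 278 + 7.83 + 26.79
= 312.62 mOsm/kg ≈ 312.6 mOsm/kg
Osmolar gap = measured − calculated = 310 − 312.6 = -2.6 mOsm/kg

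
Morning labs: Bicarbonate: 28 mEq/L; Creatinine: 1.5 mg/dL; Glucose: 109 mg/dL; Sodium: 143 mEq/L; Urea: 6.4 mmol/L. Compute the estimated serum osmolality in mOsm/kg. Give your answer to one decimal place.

298.5 mOsm/kg

Calculated osmolality = 2·Na + glucose/18 + urea
= 2·143 + 109/18 + 6.4
= 286 + 6.06 + 6.40
= 298.46 mOsm/kg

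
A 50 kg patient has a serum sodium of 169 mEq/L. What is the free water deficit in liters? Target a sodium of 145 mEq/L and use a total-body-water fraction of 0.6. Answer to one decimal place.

5.0 L

TBW = 0.6 · 50 = 30 L
Free water deficit = TBW · (Na/145 − 1)
= 30 · (169/145 − 1)
= 30 · 0.1655
= 4.96 L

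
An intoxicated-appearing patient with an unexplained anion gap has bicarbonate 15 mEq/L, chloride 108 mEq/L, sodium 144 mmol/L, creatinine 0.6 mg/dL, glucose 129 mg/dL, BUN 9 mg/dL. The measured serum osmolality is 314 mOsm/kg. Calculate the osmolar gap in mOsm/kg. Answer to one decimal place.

Calculated osmolality = 2·Na + glucose/18 + BUN/2.8
= 2·144 + 129/18 + 9/2.8
= 288 + 7.17 + 3.21
= 298.38 mOsm/kg ≈ 298.4 mOsm/kg
Osmolar gap = measured − calculated = 314 − 298.4 = 15.6 mOsm/kg

15.6 mOsm/kg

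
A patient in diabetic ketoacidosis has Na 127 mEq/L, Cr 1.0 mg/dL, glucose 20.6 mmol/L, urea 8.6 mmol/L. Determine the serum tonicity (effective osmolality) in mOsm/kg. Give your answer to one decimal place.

Effective osmolality excludes urea (freely permeant across cell membranes):
2·Na + glucose
= 2·127 + 20.6
= 254 + 20.6
= 274.6 mOsm/kg

274.6 mOsm/kg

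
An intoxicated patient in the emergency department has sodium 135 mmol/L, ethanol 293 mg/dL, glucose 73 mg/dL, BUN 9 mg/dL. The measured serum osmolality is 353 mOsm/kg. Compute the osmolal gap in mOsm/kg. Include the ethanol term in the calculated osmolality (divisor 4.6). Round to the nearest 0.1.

12.0 mOsm/kg

Calculated osmolality = 2·Na + glucose/18 + BUN/2.8 + ethanol/4.6
= 2·135 + 73/18 + 9/2.8 + 293/4.6
= 270 + 4.06 + 3.21 + 63.70
= 340.97 mOsm/kg ≈ 341.0 mOsm/kg
Osmolar gap = measured − calculated = 353 − 341.0 = 12.0 mOsm/kg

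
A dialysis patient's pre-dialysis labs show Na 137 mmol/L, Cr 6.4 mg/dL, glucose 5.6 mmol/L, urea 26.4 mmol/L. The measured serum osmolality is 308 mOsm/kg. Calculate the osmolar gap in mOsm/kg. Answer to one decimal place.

Calculated osmolality = 2·Na + glucose + urea
= 2·137 + 5.6 + 26.4
= 274 + 5.60 + 26.40
= 306 mOsm/kg ≈ 306.0 mOsm/kg
Osmolar gap = measured − calculated = 308 − 306.0 = 2.0 mOsm/kg

2.0 mOsm/kg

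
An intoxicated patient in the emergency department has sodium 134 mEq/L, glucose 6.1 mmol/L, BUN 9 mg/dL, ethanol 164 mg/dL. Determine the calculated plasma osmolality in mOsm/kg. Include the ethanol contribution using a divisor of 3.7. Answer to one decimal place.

Calculated osmolality = 2·Na + glucose + BUN/2.8 + ethanol/3.7
= 2·134 + 6.1 + 9/2.8 + 164/3.7
= 268 + 6.10 + 3.21 + 44.32
= 321.63 mOsm/kg

321.6 mOsm/kg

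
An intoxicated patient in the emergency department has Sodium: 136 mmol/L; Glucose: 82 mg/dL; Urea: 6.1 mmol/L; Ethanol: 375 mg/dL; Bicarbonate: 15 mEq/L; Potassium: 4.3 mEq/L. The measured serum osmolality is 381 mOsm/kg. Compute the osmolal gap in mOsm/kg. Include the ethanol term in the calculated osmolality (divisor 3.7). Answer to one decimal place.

Calculated osmolality = 2·Na + glucose/18 + urea + ethanol/3.7
= 2·136 + 82/18 + 6.1 + 375/3.7
= 272 + 4.56 + 6.10 + 101.35
= 384.01 mOsm/kg ≈ 384.0 mOsm/kg
Osmolar gap = measured − calculated = 381 − 384.0 = -3.0 mOsm/kg

-3.0 mOsm/kg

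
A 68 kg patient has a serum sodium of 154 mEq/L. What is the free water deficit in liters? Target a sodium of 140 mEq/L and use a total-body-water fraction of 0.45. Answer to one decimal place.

TBW = 0.45 · 68 = 30.6 L
Free water deficit = TBW · (Na/140 − 1)
= 30.6 · (154/140 − 1)
= 30.6 · 0.1
= 3.06 L

3.1 L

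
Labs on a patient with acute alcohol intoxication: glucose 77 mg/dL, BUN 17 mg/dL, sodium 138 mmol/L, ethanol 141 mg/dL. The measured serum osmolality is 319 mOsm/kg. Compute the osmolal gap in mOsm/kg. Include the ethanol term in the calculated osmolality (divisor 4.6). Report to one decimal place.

Calculated osmolality = 2·Na + glucose/18 + BUN/2.8 + ethanol/4.6
= 2·138 + 77/18 + 17/2.8 + 141/4.6
= 276 + 4.28 + 6.07 + 30.65
= 317 mOsm/kg ≈ 317.0 mOsm/kg
Osmolar gap = measured − calculated = 319 − 317.0 = 2.0 mOsm/kg

2.0 mOsm/kg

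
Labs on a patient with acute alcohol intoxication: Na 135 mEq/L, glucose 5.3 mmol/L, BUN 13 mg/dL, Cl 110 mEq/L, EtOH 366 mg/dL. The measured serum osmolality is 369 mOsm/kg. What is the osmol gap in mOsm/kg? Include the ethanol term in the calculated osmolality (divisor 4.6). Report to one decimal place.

9.5 mOsm/kg

Calculated osmolality = 2·Na + glucose + BUN/2.8 + ethanol/4.6
= 2·135 + 5.3 + 13/2.8 + 366/4.6
= 270 + 5.30 + 4.64 + 79.57
= 359.51 mOsm/kg ≈ 359.5 mOsm/kg
Osmolar gap = measured − calculated = 369 − 359.5 = 9.5 mOsm/kg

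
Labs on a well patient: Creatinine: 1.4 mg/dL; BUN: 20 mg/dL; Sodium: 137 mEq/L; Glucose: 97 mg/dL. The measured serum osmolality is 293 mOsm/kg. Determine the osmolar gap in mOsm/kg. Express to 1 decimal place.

Calculated osmolality = 2·Na + glucose/18 + BUN/2.8
= 2·137 + 97/18 + 20/2.8
= 274 + 5.39 + 7.14
= 286.53 mOsm/kg ≈ 286.5 mOsm/kg
Osmolar gap = measured − calculated = 293 − 286.5 = 6.5 mOsm/kg

6.5 mOsm/kg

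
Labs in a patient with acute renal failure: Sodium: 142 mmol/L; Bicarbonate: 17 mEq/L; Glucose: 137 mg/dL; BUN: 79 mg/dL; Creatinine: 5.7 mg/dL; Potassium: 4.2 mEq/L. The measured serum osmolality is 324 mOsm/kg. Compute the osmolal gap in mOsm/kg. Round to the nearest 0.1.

Calculated osmolality = 2·Na + glucose/18 + BUN/2.8
= 2·142 + 137/18 + 79/2.8
= 284 + 7.61 + 28.21
= 319.82 mOsm/kg ≈ 319.8 mOsm/kg
Osmolar gap = measured − calculated = 324 − 319.8 = 4.2 mOsm/kg

4.2 mOsm/kg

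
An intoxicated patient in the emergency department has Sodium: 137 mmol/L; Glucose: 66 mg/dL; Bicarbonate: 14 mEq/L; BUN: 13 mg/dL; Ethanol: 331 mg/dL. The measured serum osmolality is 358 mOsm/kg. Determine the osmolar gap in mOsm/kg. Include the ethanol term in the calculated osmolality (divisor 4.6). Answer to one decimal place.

Calculated osmolality = 2·Na + glucose/18 + BUN/2.8 + ethanol/4.6
= 2·137 + 66/18 + 13/2.8 + 331/4.6
= 274 + 3.67 + 4.64 + 71.96
= 354.27 mOsm/kg ≈ 354.3 mOsm/kg
Osmolar gap = measured − calculated = 358 − 354.3 = 3.7 mOsm/kg

3.7 mOsm/kg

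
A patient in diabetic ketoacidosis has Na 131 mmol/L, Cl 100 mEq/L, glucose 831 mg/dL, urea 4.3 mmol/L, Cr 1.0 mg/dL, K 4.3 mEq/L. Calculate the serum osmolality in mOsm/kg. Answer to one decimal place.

312.5 mOsm/kg

Calculated osmolality = 2·Na + glucose/18 + urea
= 2·131 + 831/18 + 4.3
= 262 + 46.17 + 4.30
= 312.47 mOsm/kg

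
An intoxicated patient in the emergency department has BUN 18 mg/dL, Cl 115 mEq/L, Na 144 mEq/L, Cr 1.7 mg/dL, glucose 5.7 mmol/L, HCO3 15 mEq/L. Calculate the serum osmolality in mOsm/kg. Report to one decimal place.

300.1 mOsm/kg

Calculated osmolality = 2·Na + glucose + BUN/2.8
= 2·144 + 5.7 + 18/2.8
= 288 + 5.70 + 6.43
= 300.13 mOsm/kg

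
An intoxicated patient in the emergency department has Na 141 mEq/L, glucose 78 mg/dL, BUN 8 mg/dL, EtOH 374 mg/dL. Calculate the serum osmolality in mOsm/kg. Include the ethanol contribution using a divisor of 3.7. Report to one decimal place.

Calculated osmolality = 2·Na + glucose/18 + BUN/2.8 + ethanol/3.7
= 2·141 + 78/18 + 8/2.8 + 374/3.7
= 282 + 4.33 + 2.86 + 101.08
= 390.27 mOsm/kg

390.3 mOsm/kg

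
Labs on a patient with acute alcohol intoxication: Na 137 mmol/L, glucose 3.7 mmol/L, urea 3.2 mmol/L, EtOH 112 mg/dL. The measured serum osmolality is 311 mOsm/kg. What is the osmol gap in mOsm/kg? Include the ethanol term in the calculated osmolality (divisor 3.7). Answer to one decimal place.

Calculated osmolality = 2·Na + glucose + urea + ethanol/3.7
= 2·137 + 3.7 + 3.2 + 112/3.7
= 274 + 3.70 + 3.20 + 30.27
= 311.17 mOsm/kg ≈ 311.2 mOsm/kg
Osmolar gap = measured − calculated = 311 − 311.2 = -0.2 mOsm/kg

-0.2 mOsm/kg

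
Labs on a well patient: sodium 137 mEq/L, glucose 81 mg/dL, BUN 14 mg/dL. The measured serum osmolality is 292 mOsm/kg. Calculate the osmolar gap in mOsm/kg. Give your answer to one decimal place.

8.5 mOsm/kg

Calculated osmolality = 2·Na + glucose/18 + BUN/2.8
= 2·137 + 81/18 + 14/2.8
= 274 + 4.50 + 5
= 283.5 mOsm/kg ≈ 283.5 mOsm/kg
Osmolar gap = measured − calculated = 292 − 283.5 = 8.5 mOsm/kg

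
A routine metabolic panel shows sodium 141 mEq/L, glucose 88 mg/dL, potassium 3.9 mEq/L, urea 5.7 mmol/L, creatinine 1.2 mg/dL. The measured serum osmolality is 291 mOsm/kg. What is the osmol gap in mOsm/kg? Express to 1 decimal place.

Calculated osmolality = 2·Na + glucose/18 + urea
= 2·141 + 88/18 + 5.7
= 282 + 4.89 + 5.70
= 292.59 mOsm/kg ≈ 292.6 mOsm/kg
Osmolar gap = measured − calculated = 291 − 292.6 = -1.6 mOsm/kg

-1.6 mOsm/kg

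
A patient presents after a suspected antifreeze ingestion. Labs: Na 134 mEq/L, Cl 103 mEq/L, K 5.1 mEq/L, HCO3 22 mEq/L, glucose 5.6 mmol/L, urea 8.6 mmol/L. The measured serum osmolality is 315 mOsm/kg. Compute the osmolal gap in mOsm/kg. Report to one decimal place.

32.8 mOsm/kg

Calculated osmolality = 2·Na + glucose + urea
= 2·134 + 5.6 + 8.6
= 268 + 5.60 + 8.60
= 282.2 mOsm/kg ≈ 282.2 mOsm/kg
Osmolar gap = measured − calculated = 315 − 282.2 = 32.8 mOsm/kg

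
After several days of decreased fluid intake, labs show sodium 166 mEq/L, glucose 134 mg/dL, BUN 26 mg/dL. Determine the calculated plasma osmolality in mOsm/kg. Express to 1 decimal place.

Calculated osmolality = 2·Na + glucose/18 + BUN/2.8
= 2·166 + 134/18 + 26/2.8
= 332 + 7.44 + 9.29
= 348.73 mOsm/kg

348.7 mOsm/kg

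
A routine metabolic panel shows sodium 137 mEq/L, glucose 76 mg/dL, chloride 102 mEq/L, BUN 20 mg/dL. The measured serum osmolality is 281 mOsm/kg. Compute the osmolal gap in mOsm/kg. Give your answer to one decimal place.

-4.4 mOsm/kg

Calculated osmolality = 2·Na + glucose/18 + BUN/2.8
= 2·137 + 76/18 + 20/2.8
= 274 + 4.22 + 7.14
= 285.36 mOsm/kg ≈ 285.4 mOsm/kg
Osmolar gap = measured − calculated = 281 − 285.4 = -4.4 mOsm/kg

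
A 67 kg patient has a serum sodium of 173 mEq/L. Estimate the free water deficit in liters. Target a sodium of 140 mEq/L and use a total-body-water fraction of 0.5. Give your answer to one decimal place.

7.9 L

TBW = 0.5 · 67 = 33.5 L
Free water deficit = TBW · (Na/140 − 1)
= 33.5 · (173/140 − 1)
= 33.5 · 0.2357
= 7.9 L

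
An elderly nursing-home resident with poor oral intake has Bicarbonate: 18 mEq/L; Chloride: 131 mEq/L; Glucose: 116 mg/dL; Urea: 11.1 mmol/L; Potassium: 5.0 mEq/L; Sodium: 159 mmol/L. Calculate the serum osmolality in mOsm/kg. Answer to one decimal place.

Calculated osmolality = 2·Na + glucose/18 + urea
= 2·159 + 116/18 + 11.1
= 318 + 6.44 + 11.10
= 335.54 mOsm/kg

335.5 mOsm/kg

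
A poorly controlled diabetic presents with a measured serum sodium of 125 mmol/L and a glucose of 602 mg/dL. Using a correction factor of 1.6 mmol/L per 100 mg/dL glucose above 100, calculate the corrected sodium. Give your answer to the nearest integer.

133 mmol/L

Corrected Na = measured Na + 1.6 · (glucose − 100)/100
= 125 + 1.6 · (602 − 100)/100
= 125 + 8
= 133 mmol/L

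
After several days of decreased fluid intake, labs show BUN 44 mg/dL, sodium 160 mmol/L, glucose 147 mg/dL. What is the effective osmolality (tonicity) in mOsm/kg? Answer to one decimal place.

328.2 mOsm/kg

Effective osmolality excludes urea (freely permeant across cell membranes):
2·Na + glucose/18
= 2·160 + 147/18
= 320 + 8.17
= 328.17 mOsm/kg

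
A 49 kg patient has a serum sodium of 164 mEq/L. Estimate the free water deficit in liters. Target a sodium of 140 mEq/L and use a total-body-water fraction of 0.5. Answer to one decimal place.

TBW = 0.5 · 49 = 24.5 L
Free water deficit = TBW · (Na/140 − 1)
= 24.5 · (164/140 − 1)
= 24.5 · 0.1714
= 4.2 L

4.2 L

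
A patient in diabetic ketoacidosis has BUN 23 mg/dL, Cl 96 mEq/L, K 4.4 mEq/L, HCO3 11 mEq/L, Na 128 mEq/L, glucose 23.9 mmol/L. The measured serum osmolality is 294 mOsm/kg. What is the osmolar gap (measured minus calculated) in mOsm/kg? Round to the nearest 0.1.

5.9 mOsm/kg

Calculated osmolality = 2·Na + glucose + BUN/2.8
= 2·128 + 23.9 + 23/2.8
= 256 + 23.90 + 8.21
= 288.11 mOsm/kg ≈ 288.1 mOsm/kg
Osmolar gap = measured − calculated = 294 − 288.1 = 5.9 mOsm/kg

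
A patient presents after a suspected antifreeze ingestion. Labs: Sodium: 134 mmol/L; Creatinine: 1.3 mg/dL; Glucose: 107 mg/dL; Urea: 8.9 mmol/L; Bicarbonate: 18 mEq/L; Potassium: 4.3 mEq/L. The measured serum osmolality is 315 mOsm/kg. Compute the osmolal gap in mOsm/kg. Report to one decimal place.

32.2 mOsm/kg

Calculated osmolality = 2·Na + glucose/18 + urea
= 2·134 + 107/18 + 8.9
= 268 + 5.94 + 8.90
= 282.84 mOsm/kg ≈ 282.8 mOsm/kg
Osmolar gap = measured − calculated = 315 − 282.8 = 32.2 mOsm/kg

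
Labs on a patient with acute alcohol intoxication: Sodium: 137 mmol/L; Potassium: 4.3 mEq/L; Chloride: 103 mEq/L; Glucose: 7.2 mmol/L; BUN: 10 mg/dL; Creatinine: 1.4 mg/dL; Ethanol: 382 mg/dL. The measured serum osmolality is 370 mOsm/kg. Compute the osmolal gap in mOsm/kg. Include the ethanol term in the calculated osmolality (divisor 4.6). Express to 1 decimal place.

Calculated osmolality = 2·Na + glucose + BUN/2.8 + ethanol/4.6
= 2·137 + 7.2 + 10/2.8 + 382/4.6
= 274 + 7.20 + 3.57 + 83.04
= 367.81 mOsm/kg ≈ 367.8 mOsm/kg
Osmolar gap = measured − calculated = 370 − 367.8 = 2.2 mOsm/kg

2.2 mOsm/kg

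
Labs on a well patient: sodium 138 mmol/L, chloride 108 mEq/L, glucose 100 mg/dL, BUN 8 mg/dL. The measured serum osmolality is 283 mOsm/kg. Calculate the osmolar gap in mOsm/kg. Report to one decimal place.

Calculated osmolality = 2·Na + glucose/18 + BUN/2.8
= 2·138 + 100/18 + 8/2.8
= 276 + 5.56 + 2.86
= 284.42 mOsm/kg ≈ 284.4 mOsm/kg
Osmolar gap = measured − calculated = 283 − 284.4 = -1.4 mOsm/kg

-1.4 mOsm/kg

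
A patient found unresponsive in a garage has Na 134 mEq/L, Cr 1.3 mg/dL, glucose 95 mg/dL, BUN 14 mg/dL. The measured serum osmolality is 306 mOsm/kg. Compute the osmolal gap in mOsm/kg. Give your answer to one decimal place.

27.7 mOsm/kg

Calculated osmolality = 2·Na + glucose/18 + BUN/2.8
= 2·134 + 95/18 + 14/2.8
= 268 + 5.28 + 5
= 278.28 mOsm/kg ≈ 278.3 mOsm/kg
Osmolar gap = measured − calculated = 306 − 278.3 = 27.7 mOsm/kg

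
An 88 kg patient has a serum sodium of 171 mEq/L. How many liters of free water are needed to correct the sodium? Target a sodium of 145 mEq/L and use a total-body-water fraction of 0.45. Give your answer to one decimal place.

7.1 L

TBW = 0.45 · 88 = 39.6 L
Free water deficit = TBW · (Na/145 − 1)
= 39.6 · (171/145 − 1)
= 39.6 · 0.1793
= 7.1 L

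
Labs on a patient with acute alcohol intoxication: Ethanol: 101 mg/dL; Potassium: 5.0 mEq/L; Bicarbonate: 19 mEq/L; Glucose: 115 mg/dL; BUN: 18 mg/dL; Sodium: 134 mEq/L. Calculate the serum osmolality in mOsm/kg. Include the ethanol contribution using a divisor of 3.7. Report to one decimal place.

308.1 mOsm/kg

Calculated osmolality = 2·Na + glucose/18 + BUN/2.8 + ethanol/3.7
= 2·134 + 115/18 + 18/2.8 + 101/3.7
= 268 + 6.39 + 6.43 + 27.30
= 308.12 mOsm/kg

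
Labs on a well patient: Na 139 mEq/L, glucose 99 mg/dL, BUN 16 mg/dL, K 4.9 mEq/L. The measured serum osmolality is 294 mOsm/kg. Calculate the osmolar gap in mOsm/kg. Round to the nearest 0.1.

Calculated osmolality = 2·Na + glucose/18 + BUN/2.8
= 2·139 + 99/18 + 16/2.8
= 278 + 5.50 + 5.71
= 289.21 mOsm/kg ≈ 289.2 mOsm/kg
Osmolar gap = measured − calculated = 294 − 289.2 = 4.8 mOsm/kg

4.8 mOsm/kg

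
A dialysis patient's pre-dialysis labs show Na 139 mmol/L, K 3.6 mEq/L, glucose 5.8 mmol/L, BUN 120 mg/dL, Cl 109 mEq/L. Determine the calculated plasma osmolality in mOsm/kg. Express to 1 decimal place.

Calculated osmolality = 2·Na + glucose + BUN/2.8
= 2·139 + 5.8 + 120/2.8
= 278 + 5.80 + 42.86
= 326.66 mOsm/kg

326.7 mOsm/kg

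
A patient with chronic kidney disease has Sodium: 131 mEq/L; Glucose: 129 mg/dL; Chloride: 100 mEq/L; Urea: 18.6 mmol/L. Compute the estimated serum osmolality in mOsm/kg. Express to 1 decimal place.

Calculated osmolality = 2·Na + glucose/18 + urea
= 2·131 + 129/18 + 18.6
= 262 + 7.17 + 18.60
= 287.77 mOsm/kg

287.8 mOsm/kg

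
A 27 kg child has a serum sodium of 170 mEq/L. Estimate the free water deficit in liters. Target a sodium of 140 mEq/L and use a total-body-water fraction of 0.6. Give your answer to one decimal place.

3.5 L

TBW = 0.6 · 27 = 16.2 L
Free water deficit = TBW · (Na/140 − 1)
= 16.2 · (170/140 − 1)
= 16.2 · 0.2143
= 3.47 L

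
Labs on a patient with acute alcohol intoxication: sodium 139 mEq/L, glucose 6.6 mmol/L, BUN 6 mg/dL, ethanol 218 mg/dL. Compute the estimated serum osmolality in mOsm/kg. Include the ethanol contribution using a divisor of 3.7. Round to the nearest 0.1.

345.7 mOsm/kg

Calculated osmolality = 2·Na + glucose + BUN/2.8 + ethanol/3.7
= 2·139 + 6.6 + 6/2.8 + 218/3.7
= 278 + 6.60 + 2.14 + 58.92
= 345.66 mOsm/kg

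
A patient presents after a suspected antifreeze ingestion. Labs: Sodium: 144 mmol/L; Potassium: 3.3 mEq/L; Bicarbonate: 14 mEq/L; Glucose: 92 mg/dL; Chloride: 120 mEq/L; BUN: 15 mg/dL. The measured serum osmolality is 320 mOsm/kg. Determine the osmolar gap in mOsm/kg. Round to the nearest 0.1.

Calculated osmolality = 2·Na + glucose/18 + BUN/2.8
= 2·144 + 92/18 + 15/2.8
= 288 + 5.11 + 5.36
= 298.47 mOsm/kg ≈ 298.5 mOsm/kg
Osmolar gap = measured − calculated = 320 − 298.5 = 21.5 mOsm/kg

21.5 mOsm/kg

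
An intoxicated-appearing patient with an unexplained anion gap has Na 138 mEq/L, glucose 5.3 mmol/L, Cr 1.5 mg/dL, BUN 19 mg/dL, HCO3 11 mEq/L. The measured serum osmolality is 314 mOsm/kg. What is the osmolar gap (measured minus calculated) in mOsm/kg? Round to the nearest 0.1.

Calculated osmolality = 2·Na + glucose + BUN/2.8
= 2·138 + 5.3 + 19/2.8
= 276 + 5.30 + 6.79
= 288.09 mOsm/kg ≈ 288.1 mOsm/kg
Osmolar gap = measured − calculated = 314 − 288.1 = 25.9 mOsm/kg

25.9 mOsm/kg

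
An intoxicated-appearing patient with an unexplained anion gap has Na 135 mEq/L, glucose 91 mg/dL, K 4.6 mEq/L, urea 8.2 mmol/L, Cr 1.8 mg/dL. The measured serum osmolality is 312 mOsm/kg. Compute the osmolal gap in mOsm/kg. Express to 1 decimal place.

Calculated osmolality = 2·Na + glucose/18 + urea
= 2·135 + 91/18 + 8.2
= 270 + 5.06 + 8.20
= 283.26 mOsm/kg ≈ 283.3 mOsm/kg
Osmolar gap = measured − calculated = 312 − 283.3 = 28.7 mOsm/kg

28.7 mOsm/kg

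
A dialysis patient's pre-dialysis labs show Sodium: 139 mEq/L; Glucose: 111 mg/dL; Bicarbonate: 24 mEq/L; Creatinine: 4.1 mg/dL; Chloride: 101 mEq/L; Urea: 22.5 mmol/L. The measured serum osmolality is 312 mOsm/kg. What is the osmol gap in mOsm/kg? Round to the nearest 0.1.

Calculated osmolality = 2·Na + glucose/18 + urea
= 2·139 + 111/18 + 22.5
= 278 + 6.17 + 22.50
= 306.67 mOsm/kg ≈ 306.7 mOsm/kg
Osmolar gap = measured − calculated = 312 − 306.7 = 5.3 mOsm/kg

5.3 mOsm/kg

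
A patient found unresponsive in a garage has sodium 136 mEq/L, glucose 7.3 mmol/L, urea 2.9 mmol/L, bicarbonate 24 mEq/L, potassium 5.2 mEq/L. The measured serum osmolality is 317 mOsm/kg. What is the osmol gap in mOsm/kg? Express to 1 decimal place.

Calculated osmolality = 2·Na + glucose + urea
= 2·136 + 7.3 + 2.9
= 272 + 7.30 + 2.90
= 282.2 mOsm/kg ≈ 282.2 mOsm/kg
Osmolar gap = measured − calculated = 317 − 282.2 = 34.8 mOsm/kg

34.8 mOsm/kg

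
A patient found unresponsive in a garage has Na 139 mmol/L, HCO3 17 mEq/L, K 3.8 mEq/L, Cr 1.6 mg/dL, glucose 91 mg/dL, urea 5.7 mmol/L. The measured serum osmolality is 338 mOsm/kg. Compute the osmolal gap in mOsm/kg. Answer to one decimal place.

49.2 mOsm/kg

Calculated osmolality = 2·Na + glucose/18 + urea
= 2·139 + 91/18 + 5.7
= 278 + 5.06 + 5.70
= 288.76 mOsm/kg ≈ 288.8 mOsm/kg
Osmolar gap = measured − calculated = 338 − 288.8 = 49.2 mOsm/kg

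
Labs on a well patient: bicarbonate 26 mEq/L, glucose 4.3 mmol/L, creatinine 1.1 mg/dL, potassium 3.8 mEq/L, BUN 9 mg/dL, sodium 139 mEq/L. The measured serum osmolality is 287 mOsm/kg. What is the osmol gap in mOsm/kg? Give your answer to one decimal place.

Calculated osmolality = 2·Na + glucose + BUN/2.8
= 2·139 + 4.3 + 9/2.8
= 278 + 4.30 + 3.21
= 285.51 mOsm/kg ≈ 285.5 mOsm/kg
Osmolar gap = measured − calculated = 287 − 285.5 = 1.5 mOsm/kg

1.5 mOsm/kg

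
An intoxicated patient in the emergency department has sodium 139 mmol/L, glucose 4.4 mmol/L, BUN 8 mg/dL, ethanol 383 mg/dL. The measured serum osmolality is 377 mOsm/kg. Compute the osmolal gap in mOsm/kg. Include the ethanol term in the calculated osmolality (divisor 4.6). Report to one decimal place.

8.5 mOsm/kg

Calculated osmolality = 2·Na + glucose + BUN/2.8 + ethanol/4.6
= 2·139 + 4.4 + 8/2.8 + 383/4.6
= 278 + 4.40 + 2.86 + 83.26
= 368.52 mOsm/kg ≈ 368.5 mOsm/kg
Osmolar gap = measured − calculated = 377 − 368.5 = 8.5 mOsm/kg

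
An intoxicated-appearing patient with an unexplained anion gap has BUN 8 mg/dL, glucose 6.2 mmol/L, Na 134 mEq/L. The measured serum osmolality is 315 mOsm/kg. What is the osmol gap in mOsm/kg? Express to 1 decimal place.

Calculated osmolality = 2·Na + glucose + BUN/2.8
= 2·134 + 6.2 + 8/2.8
= 268 + 6.20 + 2.86
= 277.06 mOsm/kg ≈ 277.1 mOsm/kg
Osmolar gap = measured − calculated = 315 − 277.1 = 37.9 mOsm/kg

37.9 mOsm/kg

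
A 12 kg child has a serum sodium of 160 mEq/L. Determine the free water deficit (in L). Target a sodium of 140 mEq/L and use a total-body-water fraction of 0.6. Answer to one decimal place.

TBW = 0.6 · 12 = 7.2 L
Free water deficit = TBW · (Na/140 − 1)
= 7.2 · (160/140 − 1)
= 7.2 · 0.1429
= 1.03 L

1.0 L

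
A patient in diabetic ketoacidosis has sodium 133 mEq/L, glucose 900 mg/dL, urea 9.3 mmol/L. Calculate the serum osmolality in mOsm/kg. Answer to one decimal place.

325.3 mOsm/kg

Calculated osmolality = 2·Na + glucose/18 + urea
= 2·133 + 900/18 + 9.3
= 266 + 50 + 9.30
= 325.3 mOsm/kg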